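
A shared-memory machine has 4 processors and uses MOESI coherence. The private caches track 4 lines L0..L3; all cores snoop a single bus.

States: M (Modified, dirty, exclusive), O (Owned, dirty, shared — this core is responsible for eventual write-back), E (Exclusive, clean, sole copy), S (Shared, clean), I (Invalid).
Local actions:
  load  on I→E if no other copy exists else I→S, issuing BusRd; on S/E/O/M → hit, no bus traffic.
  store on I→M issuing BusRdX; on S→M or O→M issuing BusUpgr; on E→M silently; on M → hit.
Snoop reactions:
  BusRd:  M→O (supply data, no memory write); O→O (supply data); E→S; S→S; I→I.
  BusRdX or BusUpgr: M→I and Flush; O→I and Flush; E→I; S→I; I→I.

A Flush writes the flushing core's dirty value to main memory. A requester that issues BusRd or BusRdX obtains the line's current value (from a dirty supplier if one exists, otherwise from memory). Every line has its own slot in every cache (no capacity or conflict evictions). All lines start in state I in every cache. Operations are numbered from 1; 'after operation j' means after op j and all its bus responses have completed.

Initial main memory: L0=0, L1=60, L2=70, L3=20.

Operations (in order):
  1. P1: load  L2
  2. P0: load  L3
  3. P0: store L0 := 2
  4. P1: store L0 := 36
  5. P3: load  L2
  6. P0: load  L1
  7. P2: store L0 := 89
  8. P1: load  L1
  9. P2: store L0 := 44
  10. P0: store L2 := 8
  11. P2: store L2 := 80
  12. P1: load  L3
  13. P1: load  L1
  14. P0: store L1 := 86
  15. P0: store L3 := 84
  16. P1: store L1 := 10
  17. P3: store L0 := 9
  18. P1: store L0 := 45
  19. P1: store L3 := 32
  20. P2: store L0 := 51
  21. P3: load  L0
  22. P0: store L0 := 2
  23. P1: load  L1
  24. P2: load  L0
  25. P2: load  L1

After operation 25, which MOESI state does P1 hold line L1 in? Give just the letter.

state = O

1. P1: load  L2  bus=[BusRd]  L2: P0=I P1=E P2=I P3=I  mem[L2]=70
2. P0: load  L3  bus=[BusRd]  L3: P0=E P1=I P2=I P3=I  mem[L3]=20
3. P0: store L0 := 2  bus=[BusRdX]  L0: P0=M P1=I P2=I P3=I  mem[L0]=0
4. P1: store L0 := 36  bus=[BusRdX,Flush]  L0: P0=I P1=M P2=I P3=I  mem[L0]=2
5. P3: load  L2  bus=[BusRd]  L2: P0=I P1=S P2=I P3=S  mem[L2]=70
6. P0: load  L1  bus=[BusRd]  L1: P0=E P1=I P2=I P3=I  mem[L1]=60
7. P2: store L0 := 89  bus=[BusRdX,Flush]  L0: P0=I P1=I P2=M P3=I  mem[L0]=36
8. P1: load  L1  bus=[BusRd]  L1: P0=S P1=S P2=I P3=I  mem[L1]=60
9. P2: store L0 := 44  bus=[-]  L0: P0=I P1=I P2=M P3=I  mem[L0]=36
10. P0: store L2 := 8  bus=[BusRdX]  L2: P0=M P1=I P2=I P3=I  mem[L2]=70
11. P2: store L2 := 80  bus=[BusRdX,Flush]  L2: P0=I P1=I P2=M P3=I  mem[L2]=8
12. P1: load  L3  bus=[BusRd]  L3: P0=S P1=S P2=I P3=I  mem[L3]=20
13. P1: load  L1  bus=[-]  L1: P0=S P1=S P2=I P3=I  mem[L1]=60
14. P0: store L1 := 86  bus=[BusUpgr]  L1: P0=M P1=I P2=I P3=I  mem[L1]=60
15. P0: store L3 := 84  bus=[BusUpgr]  L3: P0=M P1=I P2=I P3=I  mem[L3]=20
16. P1: store L1 := 10  bus=[BusRdX,Flush]  L1: P0=I P1=M P2=I P3=I  mem[L1]=86
17. P3: store L0 := 9  bus=[BusRdX,Flush]  L0: P0=I P1=I P2=I P3=M  mem[L0]=44
18. P1: store L0 := 45  bus=[BusRdX,Flush]  L0: P0=I P1=M P2=I P3=I  mem[L0]=9
19. P1: store L3 := 32  bus=[BusRdX,Flush]  L3: P0=I P1=M P2=I P3=I  mem[L3]=84
20. P2: store L0 := 51  bus=[BusRdX,Flush]  L0: P0=I P1=I P2=M P3=I  mem[L0]=45
21. P3: load  L0  bus=[BusRd]  L0: P0=I P1=I P2=O P3=S  mem[L0]=45
22. P0: store L0 := 2  bus=[BusRdX,Flush]  L0: P0=M P1=I P2=I P3=I  mem[L0]=51
23. P1: load  L1  bus=[-]  L1: P0=I P1=M P2=I P3=I  mem[L1]=86
24. P2: load  L0  bus=[BusRd]  L0: P0=O P1=I P2=S P3=I  mem[L0]=51
25. P2: load  L1  bus=[BusRd]  L1: P0=I P1=O P2=S P3=I  mem[L1]=86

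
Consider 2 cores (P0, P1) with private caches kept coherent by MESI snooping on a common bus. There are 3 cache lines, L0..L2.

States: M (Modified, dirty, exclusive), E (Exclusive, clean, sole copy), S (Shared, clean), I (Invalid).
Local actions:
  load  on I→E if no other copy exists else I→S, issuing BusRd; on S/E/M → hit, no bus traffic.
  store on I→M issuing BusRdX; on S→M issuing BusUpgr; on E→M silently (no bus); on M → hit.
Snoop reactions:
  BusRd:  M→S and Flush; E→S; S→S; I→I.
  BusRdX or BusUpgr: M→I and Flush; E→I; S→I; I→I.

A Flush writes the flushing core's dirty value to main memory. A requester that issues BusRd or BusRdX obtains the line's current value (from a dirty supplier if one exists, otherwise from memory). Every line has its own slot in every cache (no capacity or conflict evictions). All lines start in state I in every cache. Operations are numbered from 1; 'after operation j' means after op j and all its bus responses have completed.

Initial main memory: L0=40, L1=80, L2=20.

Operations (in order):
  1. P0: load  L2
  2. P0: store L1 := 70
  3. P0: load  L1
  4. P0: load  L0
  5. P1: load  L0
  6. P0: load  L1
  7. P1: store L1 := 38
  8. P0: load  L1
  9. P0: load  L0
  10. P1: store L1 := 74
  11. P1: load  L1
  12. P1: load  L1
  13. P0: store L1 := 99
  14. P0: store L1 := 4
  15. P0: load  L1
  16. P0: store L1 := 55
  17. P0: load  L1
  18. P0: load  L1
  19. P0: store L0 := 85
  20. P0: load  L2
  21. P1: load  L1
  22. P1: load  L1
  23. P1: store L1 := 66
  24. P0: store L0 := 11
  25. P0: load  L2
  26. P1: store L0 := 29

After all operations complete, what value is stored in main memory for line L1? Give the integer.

memory[L1] = 55

1. P0: load  L2  bus=[BusRd]  L2: P0=E P1=I  mem[L2]=20
2. P0: store L1 := 70  bus=[BusRdX]  L1: P0=M P1=I  mem[L1]=80
3. P0: load  L1  bus=[-]  L1: P0=M P1=I  mem[L1]=80
4. P0: load  L0  bus=[BusRd]  L0: P0=E P1=I  mem[L0]=40
5. P1: load  L0  bus=[BusRd]  L0: P0=S P1=S  mem[L0]=40
6. P0: load  L1  bus=[-]  L1: P0=M P1=I  mem[L1]=80
7. P1: store L1 := 38  bus=[BusRdX,Flush]  L1: P0=I P1=M  mem[L1]=70
8. P0: load  L1  bus=[BusRd,Flush]  L1: P0=S P1=S  mem[L1]=38
9. P0: load  L0  bus=[-]  L0: P0=S P1=S  mem[L0]=40
10. P1: store L1 := 74  bus=[BusUpgr]  L1: P0=I P1=M  mem[L1]=38
11. P1: load  L1  bus=[-]  L1: P0=I P1=M  mem[L1]=38
12. P1: load  L1  bus=[-]  L1: P0=I P1=M  mem[L1]=38
13. P0: store L1 := 99  bus=[BusRdX,Flush]  L1: P0=M P1=I  mem[L1]=74
14. P0: store L1 := 4  bus=[-]  L1: P0=M P1=I  mem[L1]=74
15. P0: load  L1  bus=[-]  L1: P0=M P1=I  mem[L1]=74
16. P0: store L1 := 55  bus=[-]  L1: P0=M P1=I  mem[L1]=74
17. P0: load  L1  bus=[-]  L1: P0=M P1=I  mem[L1]=74
18. P0: load  L1  bus=[-]  L1: P0=M P1=I  mem[L1]=74
19. P0: store L0 := 85  bus=[BusUpgr]  L0: P0=M P1=I  mem[L0]=40
20. P0: load  L2  bus=[-]  L2: P0=E P1=I  mem[L2]=20
21. P1: load  L1  bus=[BusRd,Flush]  L1: P0=S P1=S  mem[L1]=55
22. P1: load  L1  bus=[-]  L1: P0=S P1=S  mem[L1]=55
23. P1: store L1 := 66  bus=[BusUpgr]  L1: P0=I P1=M  mem[L1]=55
24. P0: store L0 := 11  bus=[-]  L0: P0=M P1=I  mem[L0]=40
25. P0: load  L2  bus=[-]  L2: P0=E P1=I  mem[L2]=20
26. P1: store L0 := 29  bus=[BusRdX,Flush]  L0: P0=I P1=M  mem[L0]=11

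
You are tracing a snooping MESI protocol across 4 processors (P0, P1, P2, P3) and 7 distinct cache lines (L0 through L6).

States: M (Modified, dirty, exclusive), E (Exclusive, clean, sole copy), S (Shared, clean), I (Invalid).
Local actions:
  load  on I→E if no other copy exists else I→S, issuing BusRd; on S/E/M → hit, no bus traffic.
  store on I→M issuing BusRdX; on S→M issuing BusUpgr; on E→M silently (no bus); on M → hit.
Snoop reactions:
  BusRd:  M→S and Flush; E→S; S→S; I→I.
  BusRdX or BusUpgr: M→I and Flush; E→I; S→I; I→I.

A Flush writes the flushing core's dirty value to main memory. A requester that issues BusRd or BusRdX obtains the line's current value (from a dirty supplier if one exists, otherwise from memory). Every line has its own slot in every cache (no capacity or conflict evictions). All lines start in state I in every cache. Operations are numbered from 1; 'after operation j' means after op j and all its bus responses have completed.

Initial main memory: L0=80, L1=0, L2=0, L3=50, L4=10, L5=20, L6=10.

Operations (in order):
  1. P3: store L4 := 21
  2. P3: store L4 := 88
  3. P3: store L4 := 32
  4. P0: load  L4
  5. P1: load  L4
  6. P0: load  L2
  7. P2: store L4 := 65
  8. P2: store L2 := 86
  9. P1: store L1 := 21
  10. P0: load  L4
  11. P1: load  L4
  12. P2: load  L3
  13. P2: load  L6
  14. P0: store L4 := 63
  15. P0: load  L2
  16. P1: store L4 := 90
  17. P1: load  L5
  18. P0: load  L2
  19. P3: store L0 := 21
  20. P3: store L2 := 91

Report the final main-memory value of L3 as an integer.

step 1: P3: store L4 := 21  ⟶  IIIM  (L4)  txn=BusRdX  M[L4]=10
step 2: P3: store L4 := 88  ⟶  IIIM  (L4)  txn=∅  M[L4]=10
step 3: P3: store L4 := 32  ⟶  IIIM  (L4)  txn=∅  M[L4]=10
step 4: P0: load  L4  ⟶  SIIS  (L4)  txn=BusRd+Flush  M[L4]=32
step 5: P1: load  L4  ⟶  SSIS  (L4)  txn=BusRd  M[L4]=32
step 6: P0: load  L2  ⟶  EIII  (L2)  txn=BusRd  M[L2]=0
step 7: P2: store L4 := 65  ⟶  IIMI  (L4)  txn=BusRdX  M[L4]=32
step 8: P2: store L2 := 86  ⟶  IIMI  (L2)  txn=BusRdX  M[L2]=0
step 9: P1: store L1 := 21  ⟶  IMII  (L1)  txn=BusRdX  M[L1]=0
step 10: P0: load  L4  ⟶  SISI  (L4)  txn=BusRd+Flush  M[L4]=65
step 11: P1: load  L4  ⟶  SSSI  (L4)  txn=BusRd  M[L4]=65
step 12: P2: load  L3  ⟶  IIEI  (L3)  txn=BusRd  M[L3]=50
step 13: P2: load  L6  ⟶  IIEI  (L6)  txn=BusRd  M[L6]=10
step 14: P0: store L4 := 63  ⟶  MIII  (L4)  txn=BusUpgr  M[L4]=65
step 15: P0: load  L2  ⟶  SISI  (L2)  txn=BusRd+Flush  M[L2]=86
step 16: P1: store L4 := 90  ⟶  IMII  (L4)  txn=BusRdX+Flush  M[L4]=63
step 17: P1: load  L5  ⟶  IEII  (L5)  txn=BusRd  M[L5]=20
step 18: P0: load  L2  ⟶  SISI  (L2)  txn=∅  M[L2]=86
step 19: P3: store L0 := 21  ⟶  IIIM  (L0)  txn=BusRdX  M[L0]=80
step 20: P3: store L2 := 91  ⟶  IIIM  (L2)  txn=BusRdX  M[L2]=86

memory[L3] = 50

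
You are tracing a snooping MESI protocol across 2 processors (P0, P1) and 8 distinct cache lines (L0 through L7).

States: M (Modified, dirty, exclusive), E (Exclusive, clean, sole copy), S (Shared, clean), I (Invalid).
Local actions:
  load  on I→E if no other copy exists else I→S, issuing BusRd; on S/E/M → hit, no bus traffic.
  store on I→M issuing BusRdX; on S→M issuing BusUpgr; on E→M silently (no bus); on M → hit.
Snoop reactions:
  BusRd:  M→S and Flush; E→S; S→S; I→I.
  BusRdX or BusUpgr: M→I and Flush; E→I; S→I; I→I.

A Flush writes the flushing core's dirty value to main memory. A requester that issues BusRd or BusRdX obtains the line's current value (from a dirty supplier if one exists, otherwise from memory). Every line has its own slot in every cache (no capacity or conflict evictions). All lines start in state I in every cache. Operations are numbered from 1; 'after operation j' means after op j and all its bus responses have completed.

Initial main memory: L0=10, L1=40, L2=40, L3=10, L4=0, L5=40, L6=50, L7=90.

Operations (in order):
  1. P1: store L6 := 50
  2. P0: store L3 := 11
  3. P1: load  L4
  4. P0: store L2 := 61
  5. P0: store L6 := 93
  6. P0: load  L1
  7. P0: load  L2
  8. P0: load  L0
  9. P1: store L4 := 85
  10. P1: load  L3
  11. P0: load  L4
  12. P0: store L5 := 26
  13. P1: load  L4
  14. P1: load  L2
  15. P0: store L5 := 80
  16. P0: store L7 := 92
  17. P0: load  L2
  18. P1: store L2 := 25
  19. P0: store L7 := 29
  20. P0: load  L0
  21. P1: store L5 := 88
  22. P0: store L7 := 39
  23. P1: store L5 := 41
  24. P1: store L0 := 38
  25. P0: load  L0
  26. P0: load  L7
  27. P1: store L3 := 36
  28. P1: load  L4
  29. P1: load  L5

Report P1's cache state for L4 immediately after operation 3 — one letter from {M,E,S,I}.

state = E

1. P1: store L6 := 50  bus=[BusRdX]  L6: P0=I P1=M  mem[L6]=50
2. P0: store L3 := 11  bus=[BusRdX]  L3: P0=M P1=I  mem[L3]=10
3. P1: load  L4  bus=[BusRd]  L4: P0=I P1=E  mem[L4]=0
4. P0: store L2 := 61  bus=[BusRdX]  L2: P0=M P1=I  mem[L2]=40
5. P0: store L6 := 93  bus=[BusRdX,Flush]  L6: P0=M P1=I  mem[L6]=50
6. P0: load  L1  bus=[BusRd]  L1: P0=E P1=I  mem[L1]=40
7. P0: load  L2  bus=[-]  L2: P0=M P1=I  mem[L2]=40
8. P0: load  L0  bus=[BusRd]  L0: P0=E P1=I  mem[L0]=10
9. P1: store L4 := 85  bus=[-]  L4: P0=I P1=M  mem[L4]=0
10. P1: load  L3  bus=[BusRd,Flush]  L3: P0=S P1=S  mem[L3]=11
11. P0: load  L4  bus=[BusRd,Flush]  L4: P0=S P1=S  mem[L4]=85
12. P0: store L5 := 26  bus=[BusRdX]  L5: P0=M P1=I  mem[L5]=40
13. P1: load  L4  bus=[-]  L4: P0=S P1=S  mem[L4]=85
14. P1: load  L2  bus=[BusRd,Flush]  L2: P0=S P1=S  mem[L2]=61
15. P0: store L5 := 80  bus=[-]  L5: P0=M P1=I  mem[L5]=40
16. P0: store L7 := 92  bus=[BusRdX]  L7: P0=M P1=I  mem[L7]=90
17. P0: load  L2  bus=[-]  L2: P0=S P1=S  mem[L2]=61
18. P1: store L2 := 25  bus=[BusUpgr]  L2: P0=I P1=M  mem[L2]=61
19. P0: store L7 := 29  bus=[-]  L7: P0=M P1=I  mem[L7]=90
20. P0: load  L0  bus=[-]  L0: P0=E P1=I  mem[L0]=10
21. P1: store L5 := 88  bus=[BusRdX,Flush]  L5: P0=I P1=M  mem[L5]=80
22. P0: store L7 := 39  bus=[-]  L7: P0=M P1=I  mem[L7]=90
23. P1: store L5 := 41  bus=[-]  L5: P0=I P1=M  mem[L5]=80
24. P1: store L0 := 38  bus=[BusRdX]  L0: P0=I P1=M  mem[L0]=10
25. P0: load  L0  bus=[BusRd,Flush]  L0: P0=S P1=S  mem[L0]=38
26. P0: load  L7  bus=[-]  L7: P0=M P1=I  mem[L7]=90
27. P1: store L3 := 36  bus=[BusUpgr]  L3: P0=I P1=M  mem[L3]=11
28. P1: load  L4  bus=[-]  L4: P0=S P1=S  mem[L4]=85
29. P1: load  L5  bus=[-]  L5: P0=I P1=M  mem[L5]=80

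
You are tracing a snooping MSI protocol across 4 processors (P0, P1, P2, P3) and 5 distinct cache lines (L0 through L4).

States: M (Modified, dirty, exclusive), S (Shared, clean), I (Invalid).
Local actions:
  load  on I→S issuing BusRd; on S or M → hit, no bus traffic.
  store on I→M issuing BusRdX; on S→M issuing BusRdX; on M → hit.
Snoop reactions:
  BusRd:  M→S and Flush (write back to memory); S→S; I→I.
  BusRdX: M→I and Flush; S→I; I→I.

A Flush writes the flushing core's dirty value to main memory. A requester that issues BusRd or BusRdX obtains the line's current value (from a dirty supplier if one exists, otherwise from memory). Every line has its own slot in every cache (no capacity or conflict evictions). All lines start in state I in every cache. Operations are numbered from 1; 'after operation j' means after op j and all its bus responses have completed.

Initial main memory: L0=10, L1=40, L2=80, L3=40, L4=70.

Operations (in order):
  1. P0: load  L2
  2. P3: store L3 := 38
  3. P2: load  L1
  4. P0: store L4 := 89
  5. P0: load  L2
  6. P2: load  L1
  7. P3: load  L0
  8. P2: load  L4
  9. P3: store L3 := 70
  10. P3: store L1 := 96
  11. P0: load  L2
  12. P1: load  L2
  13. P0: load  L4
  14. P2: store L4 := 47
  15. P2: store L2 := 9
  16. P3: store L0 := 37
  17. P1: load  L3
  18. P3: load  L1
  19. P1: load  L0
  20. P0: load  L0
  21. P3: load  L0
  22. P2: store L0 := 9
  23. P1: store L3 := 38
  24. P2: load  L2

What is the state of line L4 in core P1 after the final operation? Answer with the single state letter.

[1] P0: load  L2 | P0:S(80), P1:I, P2:I, P3:I | bus: BusRd
[2] P3: store L3 := 38 | P0:I, P1:I, P2:I, P3:M(38) | bus: BusRdX
[3] P2: load  L1 | P0:I, P1:I, P2:S(40), P3:I | bus: BusRd
[4] P0: store L4 := 89 | P0:M(89), P1:I, P2:I, P3:I | bus: BusRdX
[5] P0: load  L2 | P0:S(80), P1:I, P2:I, P3:I | bus: none
[6] P2: load  L1 | P0:I, P1:I, P2:S(40), P3:I | bus: none
[7] P3: load  L0 | P0:I, P1:I, P2:I, P3:S(10) | bus: BusRd
[8] P2: load  L4 | P0:S(89), P1:I, P2:S(89), P3:I | bus: BusRd,Flush
[9] P3: store L3 := 70 | P0:I, P1:I, P2:I, P3:M(70) | bus: none
[10] P3: store L1 := 96 | P0:I, P1:I, P2:I, P3:M(96) | bus: BusRdX
[11] P0: load  L2 | P0:S(80), P1:I, P2:I, P3:I | bus: none
[12] P1: load  L2 | P0:S(80), P1:S(80), P2:I, P3:I | bus: BusRd
[13] P0: load  L4 | P0:S(89), P1:I, P2:S(89), P3:I | bus: none
[14] P2: store L4 := 47 | P0:I, P1:I, P2:M(47), P3:I | bus: BusRdX
[15] P2: store L2 := 9 | P0:I, P1:I, P2:M(9), P3:I | bus: BusRdX
[16] P3: store L0 := 37 | P0:I, P1:I, P2:I, P3:M(37) | bus: BusRdX
[17] P1: load  L3 | P0:I, P1:S(70), P2:I, P3:S(70) | bus: BusRd,Flush
[18] P3: load  L1 | P0:I, P1:I, P2:I, P3:M(96) | bus: none
[19] P1: load  L0 | P0:I, P1:S(37), P2:I, P3:S(37) | bus: BusRd,Flush
[20] P0: load  L0 | P0:S(37), P1:S(37), P2:I, P3:S(37) | bus: BusRd
[21] P3: load  L0 | P0:S(37), P1:S(37), P2:I, P3:S(37) | bus: none
[22] P2: store L0 := 9 | P0:I, P1:I, P2:M(9), P3:I | bus: BusRdX
[23] P1: store L3 := 38 | P0:I, P1:M(38), P2:I, P3:I | bus: BusRdX
[24] P2: load  L2 | P0:I, P1:I, P2:M(9), P3:I | bus: none

state = I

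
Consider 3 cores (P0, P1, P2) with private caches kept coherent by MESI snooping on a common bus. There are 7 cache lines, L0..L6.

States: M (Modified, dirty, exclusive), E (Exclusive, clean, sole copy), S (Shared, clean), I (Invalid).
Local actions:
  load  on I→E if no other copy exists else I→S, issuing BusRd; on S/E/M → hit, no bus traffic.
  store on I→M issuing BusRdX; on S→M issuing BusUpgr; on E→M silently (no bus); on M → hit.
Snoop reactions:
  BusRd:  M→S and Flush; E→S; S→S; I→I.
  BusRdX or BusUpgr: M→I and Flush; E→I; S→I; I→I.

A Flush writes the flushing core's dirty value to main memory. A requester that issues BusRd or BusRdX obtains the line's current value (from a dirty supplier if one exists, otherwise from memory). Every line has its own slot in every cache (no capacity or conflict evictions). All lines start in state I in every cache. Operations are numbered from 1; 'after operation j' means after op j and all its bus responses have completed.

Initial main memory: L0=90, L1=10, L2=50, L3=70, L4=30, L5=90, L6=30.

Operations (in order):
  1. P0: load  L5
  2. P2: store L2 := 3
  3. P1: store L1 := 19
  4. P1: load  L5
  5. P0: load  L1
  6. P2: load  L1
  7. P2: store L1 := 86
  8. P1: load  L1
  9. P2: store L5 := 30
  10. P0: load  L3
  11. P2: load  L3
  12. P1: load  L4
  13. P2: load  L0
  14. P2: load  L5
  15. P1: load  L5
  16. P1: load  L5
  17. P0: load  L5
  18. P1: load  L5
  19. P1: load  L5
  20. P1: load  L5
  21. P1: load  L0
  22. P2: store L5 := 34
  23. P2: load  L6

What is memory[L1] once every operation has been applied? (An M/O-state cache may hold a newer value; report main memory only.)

  op1 P0: load  L5 → E/I/I on L5; bus BusRd; mem=90
  op2 P2: store L2 := 3 → I/I/M on L2; bus BusRdX; mem=50
  op3 P1: store L1 := 19 → I/M/I on L1; bus BusRdX; mem=10
  op4 P1: load  L5 → S/S/I on L5; bus BusRd; mem=90
  op5 P0: load  L1 → S/S/I on L1; bus BusRd Flush; mem=19
  op6 P2: load  L1 → S/S/S on L1; bus BusRd; mem=19
  op7 P2: store L1 := 86 → I/I/M on L1; bus BusUpgr; mem=19
  op8 P1: load  L1 → I/S/S on L1; bus BusRd Flush; mem=86
  op9 P2: store L5 := 30 → I/I/M on L5; bus BusRdX; mem=90
  op10 P0: load  L3 → E/I/I on L3; bus BusRd; mem=70
  op11 P2: load  L3 → S/I/S on L3; bus BusRd; mem=70
  op12 P1: load  L4 → I/E/I on L4; bus BusRd; mem=30
  op13 P2: load  L0 → I/I/E on L0; bus BusRd; mem=90
  op14 P2: load  L5 → I/I/M on L5; bus (none); mem=90
  op15 P1: load  L5 → I/S/S on L5; bus BusRd Flush; mem=30
  op16 P1: load  L5 → I/S/S on L5; bus (none); mem=30
  op17 P0: load  L5 → S/S/S on L5; bus BusRd; mem=30
  op18 P1: load  L5 → S/S/S on L5; bus (none); mem=30
  op19 P1: load  L5 → S/S/S on L5; bus (none); mem=30
  op20 P1: load  L5 → S/S/S on L5; bus (none); mem=30
  op21 P1: load  L0 → I/S/S on L0; bus BusRd; mem=90
  op22 P2: store L5 := 34 → I/I/M on L5; bus BusUpgr; mem=30
  op23 P2: load  L6 → I/I/E on L6; bus BusRd; mem=30

memory[L1] = 86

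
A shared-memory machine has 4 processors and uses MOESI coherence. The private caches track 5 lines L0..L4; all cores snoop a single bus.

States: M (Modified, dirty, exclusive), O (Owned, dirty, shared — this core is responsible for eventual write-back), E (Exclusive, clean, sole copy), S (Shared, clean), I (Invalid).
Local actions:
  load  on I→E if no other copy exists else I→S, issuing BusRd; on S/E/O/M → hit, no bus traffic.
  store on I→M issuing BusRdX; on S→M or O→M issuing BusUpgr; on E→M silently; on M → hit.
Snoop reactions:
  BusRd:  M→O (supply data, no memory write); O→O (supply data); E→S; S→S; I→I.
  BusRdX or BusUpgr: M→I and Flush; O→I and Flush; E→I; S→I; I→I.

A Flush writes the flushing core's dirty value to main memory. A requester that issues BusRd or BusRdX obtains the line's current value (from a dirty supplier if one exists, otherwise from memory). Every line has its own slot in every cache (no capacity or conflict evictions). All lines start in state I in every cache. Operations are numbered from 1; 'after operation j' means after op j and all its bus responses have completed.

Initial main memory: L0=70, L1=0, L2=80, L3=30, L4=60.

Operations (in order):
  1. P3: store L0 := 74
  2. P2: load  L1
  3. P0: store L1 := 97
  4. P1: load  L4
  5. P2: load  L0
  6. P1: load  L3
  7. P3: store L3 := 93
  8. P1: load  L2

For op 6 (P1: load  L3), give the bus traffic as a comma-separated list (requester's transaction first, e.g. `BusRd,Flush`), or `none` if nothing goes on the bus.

bus = BusRd

1. P3: store L0 := 74  bus=[BusRdX]  L0: P0=I P1=I P2=I P3=M  mem[L0]=70
2. P2: load  L1  bus=[BusRd]  L1: P0=I P1=I P2=E P3=I  mem[L1]=0
3. P0: store L1 := 97  bus=[BusRdX]  L1: P0=M P1=I P2=I P3=I  mem[L1]=0
4. P1: load  L4  bus=[BusRd]  L4: P0=I P1=E P2=I P3=I  mem[L4]=60
5. P2: load  L0  bus=[BusRd]  L0: P0=I P1=I P2=S P3=O  mem[L0]=70
6. P1: load  L3  bus=[BusRd]  L3: P0=I P1=E P2=I P3=I  mem[L3]=30
7. P3: store L3 := 93  bus=[BusRdX]  L3: P0=I P1=I P2=I P3=M  mem[L3]=30
8. P1: load  L2  bus=[BusRd]  L2: P0=I P1=E P2=I P3=I  mem[L2]=80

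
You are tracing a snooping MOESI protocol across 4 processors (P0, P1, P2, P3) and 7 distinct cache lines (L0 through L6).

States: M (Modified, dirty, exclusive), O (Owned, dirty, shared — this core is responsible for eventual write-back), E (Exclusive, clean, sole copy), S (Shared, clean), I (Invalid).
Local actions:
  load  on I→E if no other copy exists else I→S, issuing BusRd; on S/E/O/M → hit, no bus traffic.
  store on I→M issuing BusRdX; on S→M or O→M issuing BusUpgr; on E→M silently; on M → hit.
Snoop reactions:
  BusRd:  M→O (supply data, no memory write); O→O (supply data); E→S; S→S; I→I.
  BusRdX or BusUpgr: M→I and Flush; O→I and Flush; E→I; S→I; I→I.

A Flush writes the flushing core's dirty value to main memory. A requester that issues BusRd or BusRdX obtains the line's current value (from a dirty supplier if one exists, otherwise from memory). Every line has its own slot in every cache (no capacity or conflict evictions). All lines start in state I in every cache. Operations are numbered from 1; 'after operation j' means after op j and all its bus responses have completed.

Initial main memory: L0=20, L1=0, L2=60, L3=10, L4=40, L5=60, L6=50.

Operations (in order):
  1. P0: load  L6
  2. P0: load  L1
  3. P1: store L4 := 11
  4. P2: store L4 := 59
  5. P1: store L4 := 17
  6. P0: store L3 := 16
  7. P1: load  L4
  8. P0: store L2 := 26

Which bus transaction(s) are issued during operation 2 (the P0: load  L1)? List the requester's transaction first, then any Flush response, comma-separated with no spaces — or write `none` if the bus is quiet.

bus = BusRd

[1] P0: load  L6 | P0:E(50), P1:I, P2:I, P3:I | bus: BusRd
[2] P0: load  L1 | P0:E(0), P1:I, P2:I, P3:I | bus: BusRd
[3] P1: store L4 := 11 | P0:I, P1:M(11), P2:I, P3:I | bus: BusRdX
[4] P2: store L4 := 59 | P0:I, P1:I, P2:M(59), P3:I | bus: BusRdX,Flush
[5] P1: store L4 := 17 | P0:I, P1:M(17), P2:I, P3:I | bus: BusRdX,Flush
[6] P0: store L3 := 16 | P0:M(16), P1:I, P2:I, P3:I | bus: BusRdX
[7] P1: load  L4 | P0:I, P1:M(17), P2:I, P3:I | bus: none
[8] P0: store L2 := 26 | P0:M(26), P1:I, P2:I, P3:I | bus: BusRdX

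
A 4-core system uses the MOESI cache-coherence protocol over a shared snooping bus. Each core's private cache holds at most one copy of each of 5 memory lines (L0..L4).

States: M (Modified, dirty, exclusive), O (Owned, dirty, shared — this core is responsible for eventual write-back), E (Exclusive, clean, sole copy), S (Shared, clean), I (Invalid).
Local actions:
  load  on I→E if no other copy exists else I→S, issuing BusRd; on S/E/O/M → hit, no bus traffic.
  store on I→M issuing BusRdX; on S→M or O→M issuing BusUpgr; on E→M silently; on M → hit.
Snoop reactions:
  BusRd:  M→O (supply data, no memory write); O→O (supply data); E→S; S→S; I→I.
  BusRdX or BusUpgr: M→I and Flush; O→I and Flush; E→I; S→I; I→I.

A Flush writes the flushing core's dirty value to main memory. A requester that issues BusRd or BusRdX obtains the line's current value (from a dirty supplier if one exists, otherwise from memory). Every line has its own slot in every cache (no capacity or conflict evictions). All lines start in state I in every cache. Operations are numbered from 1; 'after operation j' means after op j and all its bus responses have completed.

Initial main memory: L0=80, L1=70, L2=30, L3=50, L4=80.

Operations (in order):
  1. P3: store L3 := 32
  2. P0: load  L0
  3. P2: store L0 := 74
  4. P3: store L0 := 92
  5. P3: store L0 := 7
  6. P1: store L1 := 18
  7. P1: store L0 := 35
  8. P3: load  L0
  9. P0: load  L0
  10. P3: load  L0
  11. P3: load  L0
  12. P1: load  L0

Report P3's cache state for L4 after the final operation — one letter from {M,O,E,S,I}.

state = I

  op1 P3: store L3 := 32 → I/I/I/M on L3; bus BusRdX; mem=50
  op2 P0: load  L0 → E/I/I/I on L0; bus BusRd; mem=80
  op3 P2: store L0 := 74 → I/I/M/I on L0; bus BusRdX; mem=80
  op4 P3: store L0 := 92 → I/I/I/M on L0; bus BusRdX Flush; mem=74
  op5 P3: store L0 := 7 → I/I/I/M on L0; bus (none); mem=74
  op6 P1: store L1 := 18 → I/M/I/I on L1; bus BusRdX; mem=70
  op7 P1: store L0 := 35 → I/M/I/I on L0; bus BusRdX Flush; mem=7
  op8 P3: load  L0 → I/O/I/S on L0; bus BusRd; mem=7
  op9 P0: load  L0 → S/O/I/S on L0; bus BusRd; mem=7
  op10 P3: load  L0 → S/O/I/S on L0; bus (none); mem=7
  op11 P3: load  L0 → S/O/I/S on L0; bus (none); mem=7
  op12 P1: load  L0 → S/O/I/S on L0; bus (none); mem=7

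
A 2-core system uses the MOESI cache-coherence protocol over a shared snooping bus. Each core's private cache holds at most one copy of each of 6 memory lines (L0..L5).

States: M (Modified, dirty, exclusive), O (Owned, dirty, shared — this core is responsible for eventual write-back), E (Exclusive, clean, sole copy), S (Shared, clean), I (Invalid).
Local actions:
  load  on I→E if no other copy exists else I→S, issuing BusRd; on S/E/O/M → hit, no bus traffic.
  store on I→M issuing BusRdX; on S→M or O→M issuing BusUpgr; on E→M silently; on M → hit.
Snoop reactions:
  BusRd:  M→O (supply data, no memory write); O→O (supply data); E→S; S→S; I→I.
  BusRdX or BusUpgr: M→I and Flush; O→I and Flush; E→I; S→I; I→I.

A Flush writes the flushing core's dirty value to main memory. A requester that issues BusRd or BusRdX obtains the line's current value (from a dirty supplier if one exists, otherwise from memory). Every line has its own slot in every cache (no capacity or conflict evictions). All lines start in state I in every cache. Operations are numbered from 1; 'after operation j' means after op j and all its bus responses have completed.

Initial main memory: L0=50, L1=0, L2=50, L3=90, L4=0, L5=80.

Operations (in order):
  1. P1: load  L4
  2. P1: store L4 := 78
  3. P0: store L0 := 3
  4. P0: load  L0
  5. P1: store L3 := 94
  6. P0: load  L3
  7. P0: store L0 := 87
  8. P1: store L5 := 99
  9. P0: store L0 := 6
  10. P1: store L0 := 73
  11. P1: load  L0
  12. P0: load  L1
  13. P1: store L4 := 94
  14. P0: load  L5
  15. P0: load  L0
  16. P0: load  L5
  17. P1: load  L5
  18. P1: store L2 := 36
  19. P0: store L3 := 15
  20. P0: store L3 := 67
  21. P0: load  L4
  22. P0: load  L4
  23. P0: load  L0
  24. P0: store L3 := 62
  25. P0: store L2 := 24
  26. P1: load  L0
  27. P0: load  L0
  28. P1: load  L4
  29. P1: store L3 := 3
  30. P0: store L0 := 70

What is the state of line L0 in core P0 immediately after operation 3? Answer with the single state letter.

[1] P1: load  L4 | P0:I, P1:E(0) | bus: BusRd
[2] P1: store L4 := 78 | P0:I, P1:M(78) | bus: none
[3] P0: store L0 := 3 | P0:M(3), P1:I | bus: BusRdX
[4] P0: load  L0 | P0:M(3), P1:I | bus: none
[5] P1: store L3 := 94 | P0:I, P1:M(94) | bus: BusRdX
[6] P0: load  L3 | P0:S(94), P1:O(94) | bus: BusRd
[7] P0: store L0 := 87 | P0:M(87), P1:I | bus: none
[8] P1: store L5 := 99 | P0:I, P1:M(99) | bus: BusRdX
[9] P0: store L0 := 6 | P0:M(6), P1:I | bus: none
[10] P1: store L0 := 73 | P0:I, P1:M(73) | bus: BusRdX,Flush
[11] P1: load  L0 | P0:I, P1:M(73) | bus: none
[12] P0: load  L1 | P0:E(0), P1:I | bus: BusRd
[13] P1: store L4 := 94 | P0:I, P1:M(94) | bus: none
[14] P0: load  L5 | P0:S(99), P1:O(99) | bus: BusRd
[15] P0: load  L0 | P0:S(73), P1:O(73) | bus: BusRd
[16] P0: load  L5 | P0:S(99), P1:O(99) | bus: none
[17] P1: load  L5 | P0:S(99), P1:O(99) | bus: none
[18] P1: store L2 := 36 | P0:I, P1:M(36) | bus: BusRdX
[19] P0: store L3 := 15 | P0:M(15), P1:I | bus: BusUpgr,Flush
[20] P0: store L3 := 67 | P0:M(67), P1:I | bus: none
[21] P0: load  L4 | P0:S(94), P1:O(94) | bus: BusRd
[22] P0: load  L4 | P0:S(94), P1:O(94) | bus: none
[23] P0: load  L0 | P0:S(73), P1:O(73) | bus: none
[24] P0: store L3 := 62 | P0:M(62), P1:I | bus: none
[25] P0: store L2 := 24 | P0:M(24), P1:I | bus: BusRdX,Flush
[26] P1: load  L0 | P0:S(73), P1:O(73) | bus: none
[27] P0: load  L0 | P0:S(73), P1:O(73) | bus: none
[28] P1: load  L4 | P0:S(94), P1:O(94) | bus: none
[29] P1: store L3 := 3 | P0:I, P1:M(3) | bus: BusRdX,Flush
[30] P0: store L0 := 70 | P0:M(70), P1:I | bus: BusUpgr,Flush

state = M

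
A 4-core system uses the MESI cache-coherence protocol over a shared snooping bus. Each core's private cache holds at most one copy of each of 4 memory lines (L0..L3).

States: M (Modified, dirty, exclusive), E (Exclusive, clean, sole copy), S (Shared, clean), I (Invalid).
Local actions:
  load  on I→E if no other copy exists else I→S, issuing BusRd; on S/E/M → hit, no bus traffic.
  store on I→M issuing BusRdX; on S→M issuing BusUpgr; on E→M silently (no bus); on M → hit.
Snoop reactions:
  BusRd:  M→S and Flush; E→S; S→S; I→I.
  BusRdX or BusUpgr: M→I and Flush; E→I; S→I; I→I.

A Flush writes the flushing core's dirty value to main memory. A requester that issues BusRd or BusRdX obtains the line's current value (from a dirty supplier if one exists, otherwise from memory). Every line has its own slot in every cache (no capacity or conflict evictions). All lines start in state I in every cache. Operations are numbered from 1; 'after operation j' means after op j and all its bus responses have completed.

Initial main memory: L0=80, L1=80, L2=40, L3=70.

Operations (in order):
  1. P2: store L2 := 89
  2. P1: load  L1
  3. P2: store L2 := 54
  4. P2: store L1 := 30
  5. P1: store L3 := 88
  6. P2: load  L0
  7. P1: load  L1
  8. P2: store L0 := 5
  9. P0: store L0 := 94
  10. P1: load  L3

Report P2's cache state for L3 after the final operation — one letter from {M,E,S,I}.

state = I

step 1: P2: store L2 := 89  ⟶  IIMI  (L2)  txn=BusRdX  M[L2]=40
step 2: P1: load  L1  ⟶  IEII  (L1)  txn=BusRd  M[L1]=80
step 3: P2: store L2 := 54  ⟶  IIMI  (L2)  txn=∅  M[L2]=40
step 4: P2: store L1 := 30  ⟶  IIMI  (L1)  txn=BusRdX  M[L1]=80
step 5: P1: store L3 := 88  ⟶  IMII  (L3)  txn=BusRdX  M[L3]=70
step 6: P2: load  L0  ⟶  IIEI  (L0)  txn=BusRd  M[L0]=80
step 7: P1: load  L1  ⟶  ISSI  (L1)  txn=BusRd+Flush  M[L1]=30
step 8: P2: store L0 := 5  ⟶  IIMI  (L0)  txn=∅  M[L0]=80
step 9: P0: store L0 := 94  ⟶  MIII  (L0)  txn=BusRdX+Flush  M[L0]=5
step 10: P1: load  L3  ⟶  IMII  (L3)  txn=∅  M[L3]=70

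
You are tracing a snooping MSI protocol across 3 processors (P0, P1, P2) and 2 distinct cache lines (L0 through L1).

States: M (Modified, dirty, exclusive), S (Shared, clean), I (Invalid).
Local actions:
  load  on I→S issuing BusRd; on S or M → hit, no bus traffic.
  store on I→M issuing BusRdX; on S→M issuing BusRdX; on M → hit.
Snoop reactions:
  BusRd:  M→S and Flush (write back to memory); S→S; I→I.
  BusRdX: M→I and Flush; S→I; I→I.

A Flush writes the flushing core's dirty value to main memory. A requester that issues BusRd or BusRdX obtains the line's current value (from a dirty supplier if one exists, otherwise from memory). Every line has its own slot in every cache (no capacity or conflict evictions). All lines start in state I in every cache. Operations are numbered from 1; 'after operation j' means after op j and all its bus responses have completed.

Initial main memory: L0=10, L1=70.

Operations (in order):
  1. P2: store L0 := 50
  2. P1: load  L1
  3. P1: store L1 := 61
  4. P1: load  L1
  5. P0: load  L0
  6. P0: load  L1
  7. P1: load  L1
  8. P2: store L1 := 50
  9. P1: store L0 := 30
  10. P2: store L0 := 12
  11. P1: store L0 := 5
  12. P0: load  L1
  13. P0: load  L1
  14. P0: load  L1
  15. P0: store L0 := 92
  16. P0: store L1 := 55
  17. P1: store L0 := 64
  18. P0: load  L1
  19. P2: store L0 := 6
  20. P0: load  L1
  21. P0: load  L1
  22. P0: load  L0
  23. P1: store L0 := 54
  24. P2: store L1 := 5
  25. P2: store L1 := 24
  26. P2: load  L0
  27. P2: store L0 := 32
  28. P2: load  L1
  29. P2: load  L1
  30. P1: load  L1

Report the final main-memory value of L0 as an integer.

step 1: P2: store L0 := 50  ⟶  IIM  (L0)  txn=BusRdX  M[L0]=10
step 2: P1: load  L1  ⟶  ISI  (L1)  txn=BusRd  M[L1]=70
step 3: P1: store L1 := 61  ⟶  IMI  (L1)  txn=BusRdX  M[L1]=70
step 4: P1: load  L1  ⟶  IMI  (L1)  txn=∅  M[L1]=70
step 5: P0: load  L0  ⟶  SIS  (L0)  txn=BusRd+Flush  M[L0]=50
step 6: P0: load  L1  ⟶  SSI  (L1)  txn=BusRd+Flush  M[L1]=61
step 7: P1: load  L1  ⟶  SSI  (L1)  txn=∅  M[L1]=61
step 8: P2: store L1 := 50  ⟶  IIM  (L1)  txn=BusRdX  M[L1]=61
step 9: P1: store L0 := 30  ⟶  IMI  (L0)  txn=BusRdX  M[L0]=50
step 10: P2: store L0 := 12  ⟶  IIM  (L0)  txn=BusRdX+Flush  M[L0]=30
step 11: P1: store L0 := 5  ⟶  IMI  (L0)  txn=BusRdX+Flush  M[L0]=12
step 12: P0: load  L1  ⟶  SIS  (L1)  txn=BusRd+Flush  M[L1]=50
step 13: P0: load  L1  ⟶  SIS  (L1)  txn=∅  M[L1]=50
step 14: P0: load  L1  ⟶  SIS  (L1)  txn=∅  M[L1]=50
step 15: P0: store L0 := 92  ⟶  MII  (L0)  txn=BusRdX+Flush  M[L0]=5
step 16: P0: store L1 := 55  ⟶  MII  (L1)  txn=BusRdX  M[L1]=50
step 17: P1: store L0 := 64  ⟶  IMI  (L0)  txn=BusRdX+Flush  M[L0]=92
step 18: P0: load  L1  ⟶  MII  (L1)  txn=∅  M[L1]=50
step 19: P2: store L0 := 6  ⟶  IIM  (L0)  txn=BusRdX+Flush  M[L0]=64
step 20: P0: load  L1  ⟶  MII  (L1)  txn=∅  M[L1]=50
step 21: P0: load  L1  ⟶  MII  (L1)  txn=∅  M[L1]=50
step 22: P0: load  L0  ⟶  SIS  (L0)  txn=BusRd+Flush  M[L0]=6
step 23: P1: store L0 := 54  ⟶  IMI  (L0)  txn=BusRdX  M[L0]=6
step 24: P2: store L1 := 5  ⟶  IIM  (L1)  txn=BusRdX+Flush  M[L1]=55
step 25: P2: store L1 := 24  ⟶  IIM  (L1)  txn=∅  M[L1]=55
step 26: P2: load  L0  ⟶  ISS  (L0)  txn=BusRd+Flush  M[L0]=54
step 27: P2: store L0 := 32  ⟶  IIM  (L0)  txn=BusRdX  M[L0]=54
step 28: P2: load  L1  ⟶  IIM  (L1)  txn=∅  M[L1]=55
step 29: P2: load  L1  ⟶  IIM  (L1)  txn=∅  M[L1]=55
step 30: P1: load  L1  ⟶  ISS  (L1)  txn=BusRd+Flush  M[L1]=24

memory[L0] = 54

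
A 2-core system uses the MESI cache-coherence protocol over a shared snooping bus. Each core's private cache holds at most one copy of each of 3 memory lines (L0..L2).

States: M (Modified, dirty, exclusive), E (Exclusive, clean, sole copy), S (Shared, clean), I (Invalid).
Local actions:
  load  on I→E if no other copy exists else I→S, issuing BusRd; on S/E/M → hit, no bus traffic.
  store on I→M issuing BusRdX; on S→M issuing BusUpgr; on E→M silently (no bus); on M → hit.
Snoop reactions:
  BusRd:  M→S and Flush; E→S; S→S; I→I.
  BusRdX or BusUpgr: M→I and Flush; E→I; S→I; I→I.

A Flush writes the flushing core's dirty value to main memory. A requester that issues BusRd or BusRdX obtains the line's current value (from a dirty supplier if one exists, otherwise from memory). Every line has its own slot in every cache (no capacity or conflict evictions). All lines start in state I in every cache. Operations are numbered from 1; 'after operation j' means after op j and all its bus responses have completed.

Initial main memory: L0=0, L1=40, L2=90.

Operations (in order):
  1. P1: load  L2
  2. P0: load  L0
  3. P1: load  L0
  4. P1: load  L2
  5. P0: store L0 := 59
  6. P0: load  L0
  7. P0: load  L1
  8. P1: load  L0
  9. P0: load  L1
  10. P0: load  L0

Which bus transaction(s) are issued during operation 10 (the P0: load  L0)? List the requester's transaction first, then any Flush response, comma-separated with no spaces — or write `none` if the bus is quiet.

1. P1: load  L2  bus=[BusRd]  L2: P0=I P1=E  mem[L2]=90
2. P0: load  L0  bus=[BusRd]  L0: P0=E P1=I  mem[L0]=0
3. P1: load  L0  bus=[BusRd]  L0: P0=S P1=S  mem[L0]=0
4. P1: load  L2  bus=[-]  L2: P0=I P1=E  mem[L2]=90
5. P0: store L0 := 59  bus=[BusUpgr]  L0: P0=M P1=I  mem[L0]=0
6. P0: load  L0  bus=[-]  L0: P0=M P1=I  mem[L0]=0
7. P0: load  L1  bus=[BusRd]  L1: P0=E P1=I  mem[L1]=40
8. P1: load  L0  bus=[BusRd,Flush]  L0: P0=S P1=S  mem[L0]=59
9. P0: load  L1  bus=[-]  L1: P0=E P1=I  mem[L1]=40
10. P0: load  L0  bus=[-]  L0: P0=S P1=S  mem[L0]=59

bus = none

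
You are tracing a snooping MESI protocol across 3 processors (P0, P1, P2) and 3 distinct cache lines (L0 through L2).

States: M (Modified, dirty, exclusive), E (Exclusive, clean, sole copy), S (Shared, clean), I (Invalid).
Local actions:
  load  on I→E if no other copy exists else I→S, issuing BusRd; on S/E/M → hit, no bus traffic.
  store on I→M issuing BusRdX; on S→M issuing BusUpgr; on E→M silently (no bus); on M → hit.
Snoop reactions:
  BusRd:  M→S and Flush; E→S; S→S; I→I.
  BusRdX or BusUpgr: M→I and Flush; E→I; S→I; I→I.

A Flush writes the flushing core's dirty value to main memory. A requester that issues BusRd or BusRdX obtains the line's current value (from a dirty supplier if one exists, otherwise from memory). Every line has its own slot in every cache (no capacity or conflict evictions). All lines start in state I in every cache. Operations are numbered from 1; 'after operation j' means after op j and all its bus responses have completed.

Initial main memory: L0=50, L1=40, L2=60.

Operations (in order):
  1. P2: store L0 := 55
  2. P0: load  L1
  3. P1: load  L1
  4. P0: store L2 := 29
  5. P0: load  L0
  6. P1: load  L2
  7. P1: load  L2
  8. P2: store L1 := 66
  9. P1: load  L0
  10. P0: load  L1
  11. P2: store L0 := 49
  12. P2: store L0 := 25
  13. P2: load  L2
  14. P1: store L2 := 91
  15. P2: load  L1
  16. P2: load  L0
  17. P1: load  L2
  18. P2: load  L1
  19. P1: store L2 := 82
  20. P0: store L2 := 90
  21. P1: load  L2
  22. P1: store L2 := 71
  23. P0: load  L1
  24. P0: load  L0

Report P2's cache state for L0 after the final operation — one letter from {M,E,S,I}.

state = S

[1] P2: store L0 := 55 | P0:I, P1:I, P2:M(55) | bus: BusRdX
[2] P0: load  L1 | P0:E(40), P1:I, P2:I | bus: BusRd
[3] P1: load  L1 | P0:S(40), P1:S(40), P2:I | bus: BusRd
[4] P0: store L2 := 29 | P0:M(29), P1:I, P2:I | bus: BusRdX
[5] P0: load  L0 | P0:S(55), P1:I, P2:S(55) | bus: BusRd,Flush
[6] P1: load  L2 | P0:S(29), P1:S(29), P2:I | bus: BusRd,Flush
[7] P1: load  L2 | P0:S(29), P1:S(29), P2:I | bus: none
[8] P2: store L1 := 66 | P0:I, P1:I, P2:M(66) | bus: BusRdX
[9] P1: load  L0 | P0:S(55), P1:S(55), P2:S(55) | bus: BusRd
[10] P0: load  L1 | P0:S(66), P1:I, P2:S(66) | bus: BusRd,Flush
[11] P2: store L0 := 49 | P0:I, P1:I, P2:M(49) | bus: BusUpgr
[12] P2: store L0 := 25 | P0:I, P1:I, P2:M(25) | bus: none
[13] P2: load  L2 | P0:S(29), P1:S(29), P2:S(29) | bus: BusRd
[14] P1: store L2 := 91 | P0:I, P1:M(91), P2:I | bus: BusUpgr
[15] P2: load  L1 | P0:S(66), P1:I, P2:S(66) | bus: none
[16] P2: load  L0 | P0:I, P1:I, P2:M(25) | bus: none
[17] P1: load  L2 | P0:I, P1:M(91), P2:I | bus: none
[18] P2: load  L1 | P0:S(66), P1:I, P2:S(66) | bus: none
[19] P1: store L2 := 82 | P0:I, P1:M(82), P2:I | bus: none
[20] P0: store L2 := 90 | P0:M(90), P1:I, P2:I | bus: BusRdX,Flush
[21] P1: load  L2 | P0:S(90), P1:S(90), P2:I | bus: BusRd,Flush
[22] P1: store L2 := 71 | P0:I, P1:M(71), P2:I | bus: BusUpgr
[23] P0: load  L1 | P0:S(66), P1:I, P2:S(66) | bus: none
[24] P0: load  L0 | P0:S(25), P1:I, P2:S(25) | bus: BusRd,Flush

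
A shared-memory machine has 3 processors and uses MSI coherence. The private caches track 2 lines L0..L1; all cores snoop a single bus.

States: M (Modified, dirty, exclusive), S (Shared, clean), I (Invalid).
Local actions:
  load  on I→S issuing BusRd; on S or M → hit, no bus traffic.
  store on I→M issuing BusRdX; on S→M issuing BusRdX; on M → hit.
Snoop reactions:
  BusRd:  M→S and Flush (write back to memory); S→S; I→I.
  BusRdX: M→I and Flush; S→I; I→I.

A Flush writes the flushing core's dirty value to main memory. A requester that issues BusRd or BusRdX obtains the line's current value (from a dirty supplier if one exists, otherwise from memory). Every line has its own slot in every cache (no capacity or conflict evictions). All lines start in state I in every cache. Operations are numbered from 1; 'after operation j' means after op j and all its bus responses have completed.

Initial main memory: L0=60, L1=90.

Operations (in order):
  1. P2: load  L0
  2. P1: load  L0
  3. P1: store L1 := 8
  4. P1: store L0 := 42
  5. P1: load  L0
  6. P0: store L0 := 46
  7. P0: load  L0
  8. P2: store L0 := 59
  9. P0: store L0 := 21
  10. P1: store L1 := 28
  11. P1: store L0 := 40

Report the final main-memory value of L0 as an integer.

memory[L0] = 21

step 1: P2: load  L0  ⟶  IIS  (L0)  txn=BusRd  M[L0]=60
step 2: P1: load  L0  ⟶  ISS  (L0)  txn=BusRd  M[L0]=60
step 3: P1: store L1 := 8  ⟶  IMI  (L1)  txn=BusRdX  M[L1]=90
step 4: P1: store L0 := 42  ⟶  IMI  (L0)  txn=BusRdX  M[L0]=60
step 5: P1: load  L0  ⟶  IMI  (L0)  txn=∅  M[L0]=60
step 6: P0: store L0 := 46  ⟶  MII  (L0)  txn=BusRdX+Flush  M[L0]=42
step 7: P0: load  L0  ⟶  MII  (L0)  txn=∅  M[L0]=42
step 8: P2: store L0 := 59  ⟶  IIM  (L0)  txn=BusRdX+Flush  M[L0]=46
step 9: P0: store L0 := 21  ⟶  MII  (L0)  txn=BusRdX+Flush  M[L0]=59
step 10: P1: store L1 := 28  ⟶  IMI  (L1)  txn=∅  M[L1]=90
step 11: P1: store L0 := 40  ⟶  IMI  (L0)  txn=BusRdX+Flush  M[L0]=21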